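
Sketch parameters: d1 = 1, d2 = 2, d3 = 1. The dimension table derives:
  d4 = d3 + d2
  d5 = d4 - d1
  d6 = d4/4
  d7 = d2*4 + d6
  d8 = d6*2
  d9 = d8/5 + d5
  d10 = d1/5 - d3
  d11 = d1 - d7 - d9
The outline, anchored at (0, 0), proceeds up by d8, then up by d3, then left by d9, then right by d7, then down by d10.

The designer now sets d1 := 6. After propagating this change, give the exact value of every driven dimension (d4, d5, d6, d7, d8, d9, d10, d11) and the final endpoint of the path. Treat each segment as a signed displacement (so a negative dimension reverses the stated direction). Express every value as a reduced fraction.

Apply edit: d1 := 6
  d4 = d3 + d2 = 3
  d5 = d4 - d1 = -3
  d6 = d4/4 = 3/4
  d7 = d2*4 + d6 = 35/4
  d8 = d6*2 = 3/2
  d9 = d8/5 + d5 = -27/10
  d10 = d1/5 - d3 = 1/5
  d11 = d1 - d7 - d9 = -1/20
Walk from origin (0, 0):
  seg 1: up by d8 = 3/2 → (0, 3/2)
  seg 2: up by d3 = 1 → (0, 5/2)
  seg 3: left by d9 = -27/10 → (27/10, 5/2)
  seg 4: right by d7 = 35/4 → (229/20, 5/2)
  seg 5: down by d10 = 1/5 → (229/20, 23/10)

d4 = 3
d5 = -3
d6 = 3/4
d7 = 35/4
d8 = 3/2
d9 = -27/10
d10 = 1/5
d11 = -1/20
endpoint = (229/20, 23/10)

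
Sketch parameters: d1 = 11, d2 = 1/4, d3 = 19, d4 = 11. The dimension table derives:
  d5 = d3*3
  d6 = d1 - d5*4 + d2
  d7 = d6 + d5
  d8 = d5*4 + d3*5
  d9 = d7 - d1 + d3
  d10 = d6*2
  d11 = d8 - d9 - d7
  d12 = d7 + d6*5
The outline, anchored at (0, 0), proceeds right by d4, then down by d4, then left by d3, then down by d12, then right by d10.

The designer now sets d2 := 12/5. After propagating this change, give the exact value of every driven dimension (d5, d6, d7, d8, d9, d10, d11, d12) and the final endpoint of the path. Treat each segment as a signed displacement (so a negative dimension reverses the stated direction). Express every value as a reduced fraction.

d5 = 57
d6 = -1073/5
d7 = -788/5
d8 = 323
d9 = -748/5
d10 = -2146/5
d11 = 3151/5
d12 = -6153/5
endpoint = (-2186/5, 6098/5)

Apply edit: d2 := 12/5
  d5 = d3*3 = 57
  d6 = d1 - d5*4 + d2 = -1073/5
  d7 = d6 + d5 = -788/5
  d8 = d5*4 + d3*5 = 323
  d9 = d7 - d1 + d3 = -748/5
  d10 = d6*2 = -2146/5
  d11 = d8 - d9 - d7 = 3151/5
  d12 = d7 + d6*5 = -6153/5
Walk from origin (0, 0):
  seg 1: right by d4 = 11 → (11, 0)
  seg 2: down by d4 = 11 → (11, -11)
  seg 3: left by d3 = 19 → (-8, -11)
  seg 4: down by d12 = -6153/5 → (-8, 6098/5)
  seg 5: right by d10 = -2146/5 → (-2186/5, 6098/5)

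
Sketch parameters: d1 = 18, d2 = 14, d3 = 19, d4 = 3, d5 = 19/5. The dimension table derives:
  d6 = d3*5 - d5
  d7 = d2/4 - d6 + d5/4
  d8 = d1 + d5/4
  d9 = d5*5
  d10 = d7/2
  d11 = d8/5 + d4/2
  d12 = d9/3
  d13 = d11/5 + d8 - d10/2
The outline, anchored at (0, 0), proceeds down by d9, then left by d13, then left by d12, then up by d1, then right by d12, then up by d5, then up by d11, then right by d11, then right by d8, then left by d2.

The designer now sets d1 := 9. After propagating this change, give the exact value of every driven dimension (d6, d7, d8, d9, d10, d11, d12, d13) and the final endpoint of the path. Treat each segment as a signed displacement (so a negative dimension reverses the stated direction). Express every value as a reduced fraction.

d6 = 456/5
d7 = -347/4
d8 = 199/20
d9 = 19
d10 = -347/8
d11 = 349/100
d12 = 19/3
d13 = 64671/2000
endpoint = (-65791/2000, -271/100)

Apply edit: d1 := 9
  d6 = d3*5 - d5 = 456/5
  d7 = d2/4 - d6 + d5/4 = -347/4
  d8 = d1 + d5/4 = 199/20
  d9 = d5*5 = 19
  d10 = d7/2 = -347/8
  d11 = d8/5 + d4/2 = 349/100
  d12 = d9/3 = 19/3
  d13 = d11/5 + d8 - d10/2 = 64671/2000
Walk from origin (0, 0):
  seg 1: down by d9 = 19 → (0, -19)
  seg 2: left by d13 = 64671/2000 → (-64671/2000, -19)
  seg 3: left by d12 = 19/3 → (-232013/6000, -19)
  seg 4: up by d1 = 9 → (-232013/6000, -10)
  seg 5: right by d12 = 19/3 → (-64671/2000, -10)
  seg 6: up by d5 = 19/5 → (-64671/2000, -31/5)
  seg 7: up by d11 = 349/100 → (-64671/2000, -271/100)
  seg 8: right by d11 = 349/100 → (-57691/2000, -271/100)
  seg 9: right by d8 = 199/20 → (-37791/2000, -271/100)
  seg 10: left by d2 = 14 → (-65791/2000, -271/100)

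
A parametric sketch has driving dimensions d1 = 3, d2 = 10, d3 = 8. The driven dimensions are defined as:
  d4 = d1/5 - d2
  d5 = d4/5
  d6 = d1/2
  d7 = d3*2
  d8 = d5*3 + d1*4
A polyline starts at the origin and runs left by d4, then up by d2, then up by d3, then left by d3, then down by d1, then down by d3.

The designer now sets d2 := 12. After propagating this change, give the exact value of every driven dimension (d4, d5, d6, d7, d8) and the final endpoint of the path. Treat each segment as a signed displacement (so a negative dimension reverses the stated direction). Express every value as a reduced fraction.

d4 = -57/5
d5 = -57/25
d6 = 3/2
d7 = 16
d8 = 129/25
endpoint = (17/5, 9)

Apply edit: d2 := 12
  d4 = d1/5 - d2 = -57/5
  d5 = d4/5 = -57/25
  d6 = d1/2 = 3/2
  d7 = d3*2 = 16
  d8 = d5*3 + d1*4 = 129/25
Walk from origin (0, 0):
  seg 1: left by d4 = -57/5 → (57/5, 0)
  seg 2: up by d2 = 12 → (57/5, 12)
  seg 3: up by d3 = 8 → (57/5, 20)
  seg 4: left by d3 = 8 → (17/5, 20)
  seg 5: down by d1 = 3 → (17/5, 17)
  seg 6: down by d3 = 8 → (17/5, 9)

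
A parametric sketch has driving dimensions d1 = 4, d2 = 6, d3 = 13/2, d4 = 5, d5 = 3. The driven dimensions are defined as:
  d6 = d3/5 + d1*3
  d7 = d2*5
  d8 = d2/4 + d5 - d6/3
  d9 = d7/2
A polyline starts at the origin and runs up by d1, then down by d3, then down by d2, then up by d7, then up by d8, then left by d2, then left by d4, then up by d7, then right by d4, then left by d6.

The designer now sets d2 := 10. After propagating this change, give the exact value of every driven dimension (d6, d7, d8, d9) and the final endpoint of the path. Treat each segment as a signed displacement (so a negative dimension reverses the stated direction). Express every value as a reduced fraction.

d6 = 133/10
d7 = 50
d8 = 16/15
d9 = 25
endpoint = (-233/10, 2657/30)

Apply edit: d2 := 10
  d6 = d3/5 + d1*3 = 133/10
  d7 = d2*5 = 50
  d8 = d2/4 + d5 - d6/3 = 16/15
  d9 = d7/2 = 25
Walk from origin (0, 0):
  seg 1: up by d1 = 4 → (0, 4)
  seg 2: down by d3 = 13/2 → (0, -5/2)
  seg 3: down by d2 = 10 → (0, -25/2)
  seg 4: up by d7 = 50 → (0, 75/2)
  seg 5: up by d8 = 16/15 → (0, 1157/30)
  seg 6: left by d2 = 10 → (-10, 1157/30)
  seg 7: left by d4 = 5 → (-15, 1157/30)
  seg 8: up by d7 = 50 → (-15, 2657/30)
  seg 9: right by d4 = 5 → (-10, 2657/30)
  seg 10: left by d6 = 133/10 → (-233/10, 2657/30)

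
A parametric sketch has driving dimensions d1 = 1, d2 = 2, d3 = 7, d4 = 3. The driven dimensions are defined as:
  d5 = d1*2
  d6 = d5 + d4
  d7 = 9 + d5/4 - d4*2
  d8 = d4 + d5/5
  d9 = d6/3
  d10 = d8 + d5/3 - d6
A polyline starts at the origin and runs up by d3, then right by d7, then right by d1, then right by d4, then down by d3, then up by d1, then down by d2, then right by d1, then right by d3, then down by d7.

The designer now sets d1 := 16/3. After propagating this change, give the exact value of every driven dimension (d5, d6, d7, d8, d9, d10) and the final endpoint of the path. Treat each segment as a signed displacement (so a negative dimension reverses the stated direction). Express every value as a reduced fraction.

d5 = 32/3
d6 = 41/3
d7 = 17/3
d8 = 77/15
d9 = 41/9
d10 = -224/45
endpoint = (79/3, -7/3)

Apply edit: d1 := 16/3
  d5 = d1*2 = 32/3
  d6 = d5 + d4 = 41/3
  d7 = 9 + d5/4 - d4*2 = 17/3
  d8 = d4 + d5/5 = 77/15
  d9 = d6/3 = 41/9
  d10 = d8 + d5/3 - d6 = -224/45
Walk from origin (0, 0):
  seg 1: up by d3 = 7 → (0, 7)
  seg 2: right by d7 = 17/3 → (17/3, 7)
  seg 3: right by d1 = 16/3 → (11, 7)
  seg 4: right by d4 = 3 → (14, 7)
  seg 5: down by d3 = 7 → (14, 0)
  seg 6: up by d1 = 16/3 → (14, 16/3)
  seg 7: down by d2 = 2 → (14, 10/3)
  seg 8: right by d1 = 16/3 → (58/3, 10/3)
  seg 9: right by d3 = 7 → (79/3, 10/3)
  seg 10: down by d7 = 17/3 → (79/3, -7/3)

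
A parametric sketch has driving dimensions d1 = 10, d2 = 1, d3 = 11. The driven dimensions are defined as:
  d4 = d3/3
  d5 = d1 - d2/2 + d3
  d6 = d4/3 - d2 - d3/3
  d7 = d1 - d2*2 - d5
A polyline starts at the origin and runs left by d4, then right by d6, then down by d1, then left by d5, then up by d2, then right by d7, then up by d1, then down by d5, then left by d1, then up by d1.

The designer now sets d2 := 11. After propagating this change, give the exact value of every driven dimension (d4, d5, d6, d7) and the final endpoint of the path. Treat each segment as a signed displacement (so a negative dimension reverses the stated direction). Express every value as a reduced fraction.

d4 = 11/3
d5 = 31/2
d6 = -121/9
d7 = -55/2
endpoint = (-631/9, 11/2)

Apply edit: d2 := 11
  d4 = d3/3 = 11/3
  d5 = d1 - d2/2 + d3 = 31/2
  d6 = d4/3 - d2 - d3/3 = -121/9
  d7 = d1 - d2*2 - d5 = -55/2
Walk from origin (0, 0):
  seg 1: left by d4 = 11/3 → (-11/3, 0)
  seg 2: right by d6 = -121/9 → (-154/9, 0)
  seg 3: down by d1 = 10 → (-154/9, -10)
  seg 4: left by d5 = 31/2 → (-587/18, -10)
  seg 5: up by d2 = 11 → (-587/18, 1)
  seg 6: right by d7 = -55/2 → (-541/9, 1)
  seg 7: up by d1 = 10 → (-541/9, 11)
  seg 8: down by d5 = 31/2 → (-541/9, -9/2)
  seg 9: left by d1 = 10 → (-631/9, -9/2)
  seg 10: up by d1 = 10 → (-631/9, 11/2)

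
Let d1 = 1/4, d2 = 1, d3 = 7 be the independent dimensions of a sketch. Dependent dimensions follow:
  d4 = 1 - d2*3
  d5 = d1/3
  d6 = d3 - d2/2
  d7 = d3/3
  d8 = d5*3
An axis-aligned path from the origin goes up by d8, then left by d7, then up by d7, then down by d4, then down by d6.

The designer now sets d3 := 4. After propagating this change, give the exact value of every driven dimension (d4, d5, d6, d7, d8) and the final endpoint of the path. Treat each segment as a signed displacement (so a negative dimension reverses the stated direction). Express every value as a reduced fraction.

Apply edit: d3 := 4
  d4 = 1 - d2*3 = -2
  d5 = d1/3 = 1/12
  d6 = d3 - d2/2 = 7/2
  d7 = d3/3 = 4/3
  d8 = d5*3 = 1/4
Walk from origin (0, 0):
  seg 1: up by d8 = 1/4 → (0, 1/4)
  seg 2: left by d7 = 4/3 → (-4/3, 1/4)
  seg 3: up by d7 = 4/3 → (-4/3, 19/12)
  seg 4: down by d4 = -2 → (-4/3, 43/12)
  seg 5: down by d6 = 7/2 → (-4/3, 1/12)

d4 = -2
d5 = 1/12
d6 = 7/2
d7 = 4/3
d8 = 1/4
endpoint = (-4/3, 1/12)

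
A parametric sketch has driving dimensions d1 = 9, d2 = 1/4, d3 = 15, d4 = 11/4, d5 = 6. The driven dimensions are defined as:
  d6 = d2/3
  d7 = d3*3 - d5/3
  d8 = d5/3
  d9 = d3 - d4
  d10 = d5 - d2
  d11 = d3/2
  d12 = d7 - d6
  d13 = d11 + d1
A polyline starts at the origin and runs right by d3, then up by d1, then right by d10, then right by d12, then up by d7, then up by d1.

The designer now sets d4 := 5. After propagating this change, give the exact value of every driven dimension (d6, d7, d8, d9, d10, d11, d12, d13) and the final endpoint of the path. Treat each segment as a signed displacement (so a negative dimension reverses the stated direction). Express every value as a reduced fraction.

d6 = 1/12
d7 = 43
d8 = 2
d9 = 10
d10 = 23/4
d11 = 15/2
d12 = 515/12
d13 = 33/2
endpoint = (191/3, 61)

Apply edit: d4 := 5
  d6 = d2/3 = 1/12
  d7 = d3*3 - d5/3 = 43
  d8 = d5/3 = 2
  d9 = d3 - d4 = 10
  d10 = d5 - d2 = 23/4
  d11 = d3/2 = 15/2
  d12 = d7 - d6 = 515/12
  d13 = d11 + d1 = 33/2
Walk from origin (0, 0):
  seg 1: right by d3 = 15 → (15, 0)
  seg 2: up by d1 = 9 → (15, 9)
  seg 3: right by d10 = 23/4 → (83/4, 9)
  seg 4: right by d12 = 515/12 → (191/3, 9)
  seg 5: up by d7 = 43 → (191/3, 52)
  seg 6: up by d1 = 9 → (191/3, 61)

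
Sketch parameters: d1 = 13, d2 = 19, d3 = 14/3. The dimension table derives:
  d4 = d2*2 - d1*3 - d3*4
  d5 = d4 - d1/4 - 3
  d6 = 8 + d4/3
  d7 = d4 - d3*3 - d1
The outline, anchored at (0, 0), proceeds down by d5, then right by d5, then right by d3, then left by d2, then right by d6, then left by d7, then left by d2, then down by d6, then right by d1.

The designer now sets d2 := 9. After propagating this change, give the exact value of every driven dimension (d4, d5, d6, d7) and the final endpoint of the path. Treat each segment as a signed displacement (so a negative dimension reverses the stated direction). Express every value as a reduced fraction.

Apply edit: d2 := 9
  d4 = d2*2 - d1*3 - d3*4 = -119/3
  d5 = d4 - d1/4 - 3 = -551/12
  d6 = 8 + d4/3 = -47/9
  d7 = d4 - d3*3 - d1 = -200/3
Walk from origin (0, 0):
  seg 1: down by d5 = -551/12 → (0, 551/12)
  seg 2: right by d5 = -551/12 → (-551/12, 551/12)
  seg 3: right by d3 = 14/3 → (-165/4, 551/12)
  seg 4: left by d2 = 9 → (-201/4, 551/12)
  seg 5: right by d6 = -47/9 → (-1997/36, 551/12)
  seg 6: left by d7 = -200/3 → (403/36, 551/12)
  seg 7: left by d2 = 9 → (79/36, 551/12)
  seg 8: down by d6 = -47/9 → (79/36, 1841/36)
  seg 9: right by d1 = 13 → (547/36, 1841/36)

d4 = -119/3
d5 = -551/12
d6 = -47/9
d7 = -200/3
endpoint = (547/36, 1841/36)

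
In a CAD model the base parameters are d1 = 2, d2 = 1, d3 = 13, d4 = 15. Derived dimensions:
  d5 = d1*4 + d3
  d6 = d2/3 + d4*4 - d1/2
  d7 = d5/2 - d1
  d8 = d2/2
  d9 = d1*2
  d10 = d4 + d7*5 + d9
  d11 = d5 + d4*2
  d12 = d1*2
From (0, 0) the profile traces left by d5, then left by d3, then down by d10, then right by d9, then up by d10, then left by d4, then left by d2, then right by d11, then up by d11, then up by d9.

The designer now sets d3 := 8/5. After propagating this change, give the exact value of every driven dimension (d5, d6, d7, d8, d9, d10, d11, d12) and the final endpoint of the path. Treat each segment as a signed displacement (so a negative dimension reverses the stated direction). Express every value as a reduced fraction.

Apply edit: d3 := 8/5
  d5 = d1*4 + d3 = 48/5
  d6 = d2/3 + d4*4 - d1/2 = 178/3
  d7 = d5/2 - d1 = 14/5
  d8 = d2/2 = 1/2
  d9 = d1*2 = 4
  d10 = d4 + d7*5 + d9 = 33
  d11 = d5 + d4*2 = 198/5
  d12 = d1*2 = 4
Walk from origin (0, 0):
  seg 1: left by d5 = 48/5 → (-48/5, 0)
  seg 2: left by d3 = 8/5 → (-56/5, 0)
  seg 3: down by d10 = 33 → (-56/5, -33)
  seg 4: right by d9 = 4 → (-36/5, -33)
  seg 5: up by d10 = 33 → (-36/5, 0)
  seg 6: left by d4 = 15 → (-111/5, 0)
  seg 7: left by d2 = 1 → (-116/5, 0)
  seg 8: right by d11 = 198/5 → (82/5, 0)
  seg 9: up by d11 = 198/5 → (82/5, 198/5)
  seg 10: up by d9 = 4 → (82/5, 218/5)

d5 = 48/5
d6 = 178/3
d7 = 14/5
d8 = 1/2
d9 = 4
d10 = 33
d11 = 198/5
d12 = 4
endpoint = (82/5, 218/5)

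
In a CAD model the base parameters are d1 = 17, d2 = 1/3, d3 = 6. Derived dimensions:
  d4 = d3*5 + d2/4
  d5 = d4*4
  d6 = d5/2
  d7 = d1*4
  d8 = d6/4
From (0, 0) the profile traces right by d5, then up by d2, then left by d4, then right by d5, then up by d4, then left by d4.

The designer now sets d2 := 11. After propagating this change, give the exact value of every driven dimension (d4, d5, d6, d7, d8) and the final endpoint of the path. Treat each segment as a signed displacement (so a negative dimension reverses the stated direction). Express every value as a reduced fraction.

d4 = 131/4
d5 = 131
d6 = 131/2
d7 = 68
d8 = 131/8
endpoint = (393/2, 175/4)

Apply edit: d2 := 11
  d4 = d3*5 + d2/4 = 131/4
  d5 = d4*4 = 131
  d6 = d5/2 = 131/2
  d7 = d1*4 = 68
  d8 = d6/4 = 131/8
Walk from origin (0, 0):
  seg 1: right by d5 = 131 → (131, 0)
  seg 2: up by d2 = 11 → (131, 11)
  seg 3: left by d4 = 131/4 → (393/4, 11)
  seg 4: right by d5 = 131 → (917/4, 11)
  seg 5: up by d4 = 131/4 → (917/4, 175/4)
  seg 6: left by d4 = 131/4 → (393/2, 175/4)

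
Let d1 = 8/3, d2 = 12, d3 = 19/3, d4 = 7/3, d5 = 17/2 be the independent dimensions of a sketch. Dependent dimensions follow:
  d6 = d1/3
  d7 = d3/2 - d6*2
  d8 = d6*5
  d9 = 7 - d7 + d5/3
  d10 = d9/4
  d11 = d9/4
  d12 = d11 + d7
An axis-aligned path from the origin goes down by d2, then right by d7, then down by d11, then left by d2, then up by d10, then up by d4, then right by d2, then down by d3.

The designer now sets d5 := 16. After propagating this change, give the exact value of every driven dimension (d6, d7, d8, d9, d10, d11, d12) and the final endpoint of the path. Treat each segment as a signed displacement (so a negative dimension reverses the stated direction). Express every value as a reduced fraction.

d6 = 8/9
d7 = 25/18
d8 = 40/9
d9 = 197/18
d10 = 197/72
d11 = 197/72
d12 = 33/8
endpoint = (25/18, -16)

Apply edit: d5 := 16
  d6 = d1/3 = 8/9
  d7 = d3/2 - d6*2 = 25/18
  d8 = d6*5 = 40/9
  d9 = 7 - d7 + d5/3 = 197/18
  d10 = d9/4 = 197/72
  d11 = d9/4 = 197/72
  d12 = d11 + d7 = 33/8
Walk from origin (0, 0):
  seg 1: down by d2 = 12 → (0, -12)
  seg 2: right by d7 = 25/18 → (25/18, -12)
  seg 3: down by d11 = 197/72 → (25/18, -1061/72)
  seg 4: left by d2 = 12 → (-191/18, -1061/72)
  seg 5: up by d10 = 197/72 → (-191/18, -12)
  seg 6: up by d4 = 7/3 → (-191/18, -29/3)
  seg 7: right by d2 = 12 → (25/18, -29/3)
  seg 8: down by d3 = 19/3 → (25/18, -16)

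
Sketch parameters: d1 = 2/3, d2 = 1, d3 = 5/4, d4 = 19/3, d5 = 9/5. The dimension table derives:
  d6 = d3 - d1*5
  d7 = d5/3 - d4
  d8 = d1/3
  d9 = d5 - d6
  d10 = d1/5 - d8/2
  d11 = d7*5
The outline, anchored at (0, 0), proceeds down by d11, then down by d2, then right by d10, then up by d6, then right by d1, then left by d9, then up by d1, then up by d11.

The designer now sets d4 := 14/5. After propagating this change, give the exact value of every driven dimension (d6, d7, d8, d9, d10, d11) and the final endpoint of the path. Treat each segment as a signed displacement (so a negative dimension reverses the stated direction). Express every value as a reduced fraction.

d6 = -25/12
d7 = -11/5
d8 = 2/9
d9 = 233/60
d10 = 1/45
d11 = -11
endpoint = (-115/36, -29/12)

Apply edit: d4 := 14/5
  d6 = d3 - d1*5 = -25/12
  d7 = d5/3 - d4 = -11/5
  d8 = d1/3 = 2/9
  d9 = d5 - d6 = 233/60
  d10 = d1/5 - d8/2 = 1/45
  d11 = d7*5 = -11
Walk from origin (0, 0):
  seg 1: down by d11 = -11 → (0, 11)
  seg 2: down by d2 = 1 → (0, 10)
  seg 3: right by d10 = 1/45 → (1/45, 10)
  seg 4: up by d6 = -25/12 → (1/45, 95/12)
  seg 5: right by d1 = 2/3 → (31/45, 95/12)
  seg 6: left by d9 = 233/60 → (-115/36, 95/12)
  seg 7: up by d1 = 2/3 → (-115/36, 103/12)
  seg 8: up by d11 = -11 → (-115/36, -29/12)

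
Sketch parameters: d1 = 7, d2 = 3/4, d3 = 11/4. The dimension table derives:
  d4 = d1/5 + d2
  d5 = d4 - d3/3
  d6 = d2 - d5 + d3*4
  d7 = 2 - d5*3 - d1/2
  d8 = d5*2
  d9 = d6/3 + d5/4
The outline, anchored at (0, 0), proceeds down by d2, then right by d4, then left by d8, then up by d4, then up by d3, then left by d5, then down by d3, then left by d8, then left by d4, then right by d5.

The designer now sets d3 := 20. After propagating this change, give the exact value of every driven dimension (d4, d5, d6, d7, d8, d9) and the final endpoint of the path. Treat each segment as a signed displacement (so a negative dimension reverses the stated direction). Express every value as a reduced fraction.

Apply edit: d3 := 20
  d4 = d1/5 + d2 = 43/20
  d5 = d4 - d3/3 = -271/60
  d6 = d2 - d5 + d3*4 = 1279/15
  d7 = 2 - d5*3 - d1/2 = 241/20
  d8 = d5*2 = -271/30
  d9 = d6/3 + d5/4 = 19651/720
Walk from origin (0, 0):
  seg 1: down by d2 = 3/4 → (0, -3/4)
  seg 2: right by d4 = 43/20 → (43/20, -3/4)
  seg 3: left by d8 = -271/30 → (671/60, -3/4)
  seg 4: up by d4 = 43/20 → (671/60, 7/5)
  seg 5: up by d3 = 20 → (671/60, 107/5)
  seg 6: left by d5 = -271/60 → (157/10, 107/5)
  seg 7: down by d3 = 20 → (157/10, 7/5)
  seg 8: left by d8 = -271/30 → (371/15, 7/5)
  seg 9: left by d4 = 43/20 → (271/12, 7/5)
  seg 10: right by d5 = -271/60 → (271/15, 7/5)

d4 = 43/20
d5 = -271/60
d6 = 1279/15
d7 = 241/20
d8 = -271/30
d9 = 19651/720
endpoint = (271/15, 7/5)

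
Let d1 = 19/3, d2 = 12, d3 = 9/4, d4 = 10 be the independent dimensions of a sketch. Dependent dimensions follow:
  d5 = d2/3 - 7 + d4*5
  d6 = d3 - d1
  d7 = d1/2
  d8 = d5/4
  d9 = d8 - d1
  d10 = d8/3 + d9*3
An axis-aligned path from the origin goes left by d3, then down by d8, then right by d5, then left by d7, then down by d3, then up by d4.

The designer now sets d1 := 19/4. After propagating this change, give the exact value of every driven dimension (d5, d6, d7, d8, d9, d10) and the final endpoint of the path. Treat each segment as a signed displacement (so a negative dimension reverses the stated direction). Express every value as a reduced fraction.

d5 = 47
d6 = -5/2
d7 = 19/8
d8 = 47/4
d9 = 7
d10 = 299/12
endpoint = (339/8, -4)

Apply edit: d1 := 19/4
  d5 = d2/3 - 7 + d4*5 = 47
  d6 = d3 - d1 = -5/2
  d7 = d1/2 = 19/8
  d8 = d5/4 = 47/4
  d9 = d8 - d1 = 7
  d10 = d8/3 + d9*3 = 299/12
Walk from origin (0, 0):
  seg 1: left by d3 = 9/4 → (-9/4, 0)
  seg 2: down by d8 = 47/4 → (-9/4, -47/4)
  seg 3: right by d5 = 47 → (179/4, -47/4)
  seg 4: left by d7 = 19/8 → (339/8, -47/4)
  seg 5: down by d3 = 9/4 → (339/8, -14)
  seg 6: up by d4 = 10 → (339/8, -4)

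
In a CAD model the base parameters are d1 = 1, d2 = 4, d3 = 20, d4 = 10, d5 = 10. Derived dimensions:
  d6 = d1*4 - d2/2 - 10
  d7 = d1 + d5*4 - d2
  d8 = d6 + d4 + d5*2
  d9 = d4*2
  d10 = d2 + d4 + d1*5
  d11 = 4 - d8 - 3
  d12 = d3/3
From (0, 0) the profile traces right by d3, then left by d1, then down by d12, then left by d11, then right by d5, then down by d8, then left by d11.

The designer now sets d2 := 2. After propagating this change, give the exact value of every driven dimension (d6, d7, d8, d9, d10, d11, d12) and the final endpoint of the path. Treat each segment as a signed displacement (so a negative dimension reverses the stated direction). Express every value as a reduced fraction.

Apply edit: d2 := 2
  d6 = d1*4 - d2/2 - 10 = -7
  d7 = d1 + d5*4 - d2 = 39
  d8 = d6 + d4 + d5*2 = 23
  d9 = d4*2 = 20
  d10 = d2 + d4 + d1*5 = 17
  d11 = 4 - d8 - 3 = -22
  d12 = d3/3 = 20/3
Walk from origin (0, 0):
  seg 1: right by d3 = 20 → (20, 0)
  seg 2: left by d1 = 1 → (19, 0)
  seg 3: down by d12 = 20/3 → (19, -20/3)
  seg 4: left by d11 = -22 → (41, -20/3)
  seg 5: right by d5 = 10 → (51, -20/3)
  seg 6: down by d8 = 23 → (51, -89/3)
  seg 7: left by d11 = -22 → (73, -89/3)

d6 = -7
d7 = 39
d8 = 23
d9 = 20
d10 = 17
d11 = -22
d12 = 20/3
endpoint = (73, -89/3)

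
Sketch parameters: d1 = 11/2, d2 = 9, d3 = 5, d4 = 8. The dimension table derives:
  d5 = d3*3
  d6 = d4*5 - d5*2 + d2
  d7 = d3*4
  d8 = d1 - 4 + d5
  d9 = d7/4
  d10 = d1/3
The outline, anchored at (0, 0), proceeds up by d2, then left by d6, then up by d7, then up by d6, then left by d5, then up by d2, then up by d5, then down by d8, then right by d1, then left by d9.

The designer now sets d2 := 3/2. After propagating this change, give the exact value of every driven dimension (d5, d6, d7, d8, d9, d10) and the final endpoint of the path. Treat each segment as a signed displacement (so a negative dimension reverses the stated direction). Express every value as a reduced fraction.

Apply edit: d2 := 3/2
  d5 = d3*3 = 15
  d6 = d4*5 - d5*2 + d2 = 23/2
  d7 = d3*4 = 20
  d8 = d1 - 4 + d5 = 33/2
  d9 = d7/4 = 5
  d10 = d1/3 = 11/6
Walk from origin (0, 0):
  seg 1: up by d2 = 3/2 → (0, 3/2)
  seg 2: left by d6 = 23/2 → (-23/2, 3/2)
  seg 3: up by d7 = 20 → (-23/2, 43/2)
  seg 4: up by d6 = 23/2 → (-23/2, 33)
  seg 5: left by d5 = 15 → (-53/2, 33)
  seg 6: up by d2 = 3/2 → (-53/2, 69/2)
  seg 7: up by d5 = 15 → (-53/2, 99/2)
  seg 8: down by d8 = 33/2 → (-53/2, 33)
  seg 9: right by d1 = 11/2 → (-21, 33)
  seg 10: left by d9 = 5 → (-26, 33)

d5 = 15
d6 = 23/2
d7 = 20
d8 = 33/2
d9 = 5
d10 = 11/6
endpoint = (-26, 33)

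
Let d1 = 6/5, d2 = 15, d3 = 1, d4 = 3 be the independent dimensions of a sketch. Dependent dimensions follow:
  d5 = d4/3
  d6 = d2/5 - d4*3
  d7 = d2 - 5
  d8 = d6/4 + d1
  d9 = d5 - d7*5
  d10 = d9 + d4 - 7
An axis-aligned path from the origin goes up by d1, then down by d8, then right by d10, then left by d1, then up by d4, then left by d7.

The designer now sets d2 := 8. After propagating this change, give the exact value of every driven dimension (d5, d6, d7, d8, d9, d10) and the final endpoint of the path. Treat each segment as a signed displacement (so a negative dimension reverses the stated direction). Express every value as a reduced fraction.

d5 = 1
d6 = -37/5
d7 = 3
d8 = -13/20
d9 = -14
d10 = -18
endpoint = (-111/5, 97/20)

Apply edit: d2 := 8
  d5 = d4/3 = 1
  d6 = d2/5 - d4*3 = -37/5
  d7 = d2 - 5 = 3
  d8 = d6/4 + d1 = -13/20
  d9 = d5 - d7*5 = -14
  d10 = d9 + d4 - 7 = -18
Walk from origin (0, 0):
  seg 1: up by d1 = 6/5 → (0, 6/5)
  seg 2: down by d8 = -13/20 → (0, 37/20)
  seg 3: right by d10 = -18 → (-18, 37/20)
  seg 4: left by d1 = 6/5 → (-96/5, 37/20)
  seg 5: up by d4 = 3 → (-96/5, 97/20)
  seg 6: left by d7 = 3 → (-111/5, 97/20)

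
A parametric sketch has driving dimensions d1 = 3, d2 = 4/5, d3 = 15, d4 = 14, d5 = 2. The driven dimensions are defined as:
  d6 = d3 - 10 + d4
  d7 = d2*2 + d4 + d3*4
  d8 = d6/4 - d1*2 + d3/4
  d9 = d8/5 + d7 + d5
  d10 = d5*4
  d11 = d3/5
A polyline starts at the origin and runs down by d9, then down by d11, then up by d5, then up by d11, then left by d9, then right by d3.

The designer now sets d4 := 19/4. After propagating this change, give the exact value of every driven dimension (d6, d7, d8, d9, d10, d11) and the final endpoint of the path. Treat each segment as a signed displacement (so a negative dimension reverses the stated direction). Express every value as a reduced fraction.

Apply edit: d4 := 19/4
  d6 = d3 - 10 + d4 = 39/4
  d7 = d2*2 + d4 + d3*4 = 1327/20
  d8 = d6/4 - d1*2 + d3/4 = 3/16
  d9 = d8/5 + d7 + d5 = 5471/80
  d10 = d5*4 = 8
  d11 = d3/5 = 3
Walk from origin (0, 0):
  seg 1: down by d9 = 5471/80 → (0, -5471/80)
  seg 2: down by d11 = 3 → (0, -5711/80)
  seg 3: up by d5 = 2 → (0, -5551/80)
  seg 4: up by d11 = 3 → (0, -5311/80)
  seg 5: left by d9 = 5471/80 → (-5471/80, -5311/80)
  seg 6: right by d3 = 15 → (-4271/80, -5311/80)

d6 = 39/4
d7 = 1327/20
d8 = 3/16
d9 = 5471/80
d10 = 8
d11 = 3
endpoint = (-4271/80, -5311/80)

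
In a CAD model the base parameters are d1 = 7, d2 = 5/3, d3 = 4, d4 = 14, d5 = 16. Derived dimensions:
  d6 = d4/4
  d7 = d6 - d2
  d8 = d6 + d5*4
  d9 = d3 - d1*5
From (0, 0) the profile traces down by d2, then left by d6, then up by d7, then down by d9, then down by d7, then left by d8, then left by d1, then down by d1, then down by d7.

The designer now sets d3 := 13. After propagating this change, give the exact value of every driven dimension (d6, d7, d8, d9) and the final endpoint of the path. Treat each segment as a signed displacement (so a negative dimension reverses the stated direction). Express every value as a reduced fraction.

Apply edit: d3 := 13
  d6 = d4/4 = 7/2
  d7 = d6 - d2 = 11/6
  d8 = d6 + d5*4 = 135/2
  d9 = d3 - d1*5 = -22
Walk from origin (0, 0):
  seg 1: down by d2 = 5/3 → (0, -5/3)
  seg 2: left by d6 = 7/2 → (-7/2, -5/3)
  seg 3: up by d7 = 11/6 → (-7/2, 1/6)
  seg 4: down by d9 = -22 → (-7/2, 133/6)
  seg 5: down by d7 = 11/6 → (-7/2, 61/3)
  seg 6: left by d8 = 135/2 → (-71, 61/3)
  seg 7: left by d1 = 7 → (-78, 61/3)
  seg 8: down by d1 = 7 → (-78, 40/3)
  seg 9: down by d7 = 11/6 → (-78, 23/2)

d6 = 7/2
d7 = 11/6
d8 = 135/2
d9 = -22
endpoint = (-78, 23/2)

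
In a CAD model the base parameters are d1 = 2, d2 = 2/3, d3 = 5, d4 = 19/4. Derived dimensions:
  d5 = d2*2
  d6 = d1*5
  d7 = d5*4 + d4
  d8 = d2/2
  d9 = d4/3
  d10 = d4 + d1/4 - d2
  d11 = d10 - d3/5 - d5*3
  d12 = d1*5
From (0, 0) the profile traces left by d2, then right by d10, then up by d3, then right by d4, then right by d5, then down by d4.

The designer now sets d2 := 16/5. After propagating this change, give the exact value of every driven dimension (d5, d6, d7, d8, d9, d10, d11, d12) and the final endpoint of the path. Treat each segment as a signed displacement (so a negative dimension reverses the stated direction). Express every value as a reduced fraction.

d5 = 32/5
d6 = 10
d7 = 607/20
d8 = 8/5
d9 = 19/12
d10 = 41/20
d11 = -363/20
d12 = 10
endpoint = (10, 1/4)

Apply edit: d2 := 16/5
  d5 = d2*2 = 32/5
  d6 = d1*5 = 10
  d7 = d5*4 + d4 = 607/20
  d8 = d2/2 = 8/5
  d9 = d4/3 = 19/12
  d10 = d4 + d1/4 - d2 = 41/20
  d11 = d10 - d3/5 - d5*3 = -363/20
  d12 = d1*5 = 10
Walk from origin (0, 0):
  seg 1: left by d2 = 16/5 → (-16/5, 0)
  seg 2: right by d10 = 41/20 → (-23/20, 0)
  seg 3: up by d3 = 5 → (-23/20, 5)
  seg 4: right by d4 = 19/4 → (18/5, 5)
  seg 5: right by d5 = 32/5 → (10, 5)
  seg 6: down by d4 = 19/4 → (10, 1/4)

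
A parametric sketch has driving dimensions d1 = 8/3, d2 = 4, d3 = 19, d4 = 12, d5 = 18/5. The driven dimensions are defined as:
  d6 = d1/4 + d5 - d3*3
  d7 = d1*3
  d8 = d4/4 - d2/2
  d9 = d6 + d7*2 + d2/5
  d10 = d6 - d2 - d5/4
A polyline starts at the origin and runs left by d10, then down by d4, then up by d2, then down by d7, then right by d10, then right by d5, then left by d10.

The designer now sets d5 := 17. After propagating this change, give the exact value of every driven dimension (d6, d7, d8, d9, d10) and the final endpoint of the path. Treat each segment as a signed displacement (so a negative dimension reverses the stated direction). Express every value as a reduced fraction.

d6 = -118/3
d7 = 8
d8 = 1
d9 = -338/15
d10 = -571/12
endpoint = (775/12, -16)

Apply edit: d5 := 17
  d6 = d1/4 + d5 - d3*3 = -118/3
  d7 = d1*3 = 8
  d8 = d4/4 - d2/2 = 1
  d9 = d6 + d7*2 + d2/5 = -338/15
  d10 = d6 - d2 - d5/4 = -571/12
Walk from origin (0, 0):
  seg 1: left by d10 = -571/12 → (571/12, 0)
  seg 2: down by d4 = 12 → (571/12, -12)
  seg 3: up by d2 = 4 → (571/12, -8)
  seg 4: down by d7 = 8 → (571/12, -16)
  seg 5: right by d10 = -571/12 → (0, -16)
  seg 6: right by d5 = 17 → (17, -16)
  seg 7: left by d10 = -571/12 → (775/12, -16)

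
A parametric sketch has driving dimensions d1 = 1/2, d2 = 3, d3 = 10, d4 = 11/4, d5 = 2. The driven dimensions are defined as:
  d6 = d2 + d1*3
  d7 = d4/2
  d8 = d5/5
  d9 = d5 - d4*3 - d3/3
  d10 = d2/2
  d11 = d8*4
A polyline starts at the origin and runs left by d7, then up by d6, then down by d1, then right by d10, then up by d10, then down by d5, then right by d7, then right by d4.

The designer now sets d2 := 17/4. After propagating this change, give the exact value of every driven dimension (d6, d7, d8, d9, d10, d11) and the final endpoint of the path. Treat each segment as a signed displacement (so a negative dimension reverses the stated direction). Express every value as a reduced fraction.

d6 = 23/4
d7 = 11/8
d8 = 2/5
d9 = -115/12
d10 = 17/8
d11 = 8/5
endpoint = (39/8, 43/8)

Apply edit: d2 := 17/4
  d6 = d2 + d1*3 = 23/4
  d7 = d4/2 = 11/8
  d8 = d5/5 = 2/5
  d9 = d5 - d4*3 - d3/3 = -115/12
  d10 = d2/2 = 17/8
  d11 = d8*4 = 8/5
Walk from origin (0, 0):
  seg 1: left by d7 = 11/8 → (-11/8, 0)
  seg 2: up by d6 = 23/4 → (-11/8, 23/4)
  seg 3: down by d1 = 1/2 → (-11/8, 21/4)
  seg 4: right by d10 = 17/8 → (3/4, 21/4)
  seg 5: up by d10 = 17/8 → (3/4, 59/8)
  seg 6: down by d5 = 2 → (3/4, 43/8)
  seg 7: right by d7 = 11/8 → (17/8, 43/8)
  seg 8: right by d4 = 11/4 → (39/8, 43/8)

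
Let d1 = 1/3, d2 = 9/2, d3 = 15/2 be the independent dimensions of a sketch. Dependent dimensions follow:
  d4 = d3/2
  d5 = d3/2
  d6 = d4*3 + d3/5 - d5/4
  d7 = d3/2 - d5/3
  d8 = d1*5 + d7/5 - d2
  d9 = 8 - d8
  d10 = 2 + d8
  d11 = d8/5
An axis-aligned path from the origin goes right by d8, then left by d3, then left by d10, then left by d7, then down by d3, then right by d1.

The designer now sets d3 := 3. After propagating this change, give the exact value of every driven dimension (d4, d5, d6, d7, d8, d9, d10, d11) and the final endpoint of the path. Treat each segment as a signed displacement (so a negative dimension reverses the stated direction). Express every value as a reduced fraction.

d4 = 3/2
d5 = 3/2
d6 = 189/40
d7 = 1
d8 = -79/30
d9 = 319/30
d10 = -19/30
d11 = -79/150
endpoint = (-17/3, -3)

Apply edit: d3 := 3
  d4 = d3/2 = 3/2
  d5 = d3/2 = 3/2
  d6 = d4*3 + d3/5 - d5/4 = 189/40
  d7 = d3/2 - d5/3 = 1
  d8 = d1*5 + d7/5 - d2 = -79/30
  d9 = 8 - d8 = 319/30
  d10 = 2 + d8 = -19/30
  d11 = d8/5 = -79/150
Walk from origin (0, 0):
  seg 1: right by d8 = -79/30 → (-79/30, 0)
  seg 2: left by d3 = 3 → (-169/30, 0)
  seg 3: left by d10 = -19/30 → (-5, 0)
  seg 4: left by d7 = 1 → (-6, 0)
  seg 5: down by d3 = 3 → (-6, -3)
  seg 6: right by d1 = 1/3 → (-17/3, -3)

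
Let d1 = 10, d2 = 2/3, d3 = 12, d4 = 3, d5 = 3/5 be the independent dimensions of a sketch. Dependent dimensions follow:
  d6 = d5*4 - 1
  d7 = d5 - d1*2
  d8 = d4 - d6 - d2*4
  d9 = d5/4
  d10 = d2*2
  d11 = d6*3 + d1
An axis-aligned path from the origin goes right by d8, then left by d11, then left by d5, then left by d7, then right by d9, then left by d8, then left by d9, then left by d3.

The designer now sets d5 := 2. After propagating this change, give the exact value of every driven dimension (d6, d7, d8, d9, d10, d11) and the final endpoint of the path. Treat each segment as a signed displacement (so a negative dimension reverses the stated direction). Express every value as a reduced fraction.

d6 = 7
d7 = -18
d8 = -20/3
d9 = 1/2
d10 = 4/3
d11 = 31
endpoint = (-27, 0)

Apply edit: d5 := 2
  d6 = d5*4 - 1 = 7
  d7 = d5 - d1*2 = -18
  d8 = d4 - d6 - d2*4 = -20/3
  d9 = d5/4 = 1/2
  d10 = d2*2 = 4/3
  d11 = d6*3 + d1 = 31
Walk from origin (0, 0):
  seg 1: right by d8 = -20/3 → (-20/3, 0)
  seg 2: left by d11 = 31 → (-113/3, 0)
  seg 3: left by d5 = 2 → (-119/3, 0)
  seg 4: left by d7 = -18 → (-65/3, 0)
  seg 5: right by d9 = 1/2 → (-127/6, 0)
  seg 6: left by d8 = -20/3 → (-29/2, 0)
  seg 7: left by d9 = 1/2 → (-15, 0)
  seg 8: left by d3 = 12 → (-27, 0)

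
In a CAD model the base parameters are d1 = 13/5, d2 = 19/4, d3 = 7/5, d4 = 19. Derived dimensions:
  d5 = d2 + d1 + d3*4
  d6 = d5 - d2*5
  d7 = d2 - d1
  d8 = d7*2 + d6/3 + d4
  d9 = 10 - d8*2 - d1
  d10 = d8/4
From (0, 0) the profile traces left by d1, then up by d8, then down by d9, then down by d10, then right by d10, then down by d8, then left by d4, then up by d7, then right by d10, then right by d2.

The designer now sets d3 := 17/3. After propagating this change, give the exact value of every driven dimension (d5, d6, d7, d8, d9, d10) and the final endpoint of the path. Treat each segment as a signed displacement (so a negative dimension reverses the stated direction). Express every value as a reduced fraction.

Apply edit: d3 := 17/3
  d5 = d2 + d1 + d3*4 = 1801/60
  d6 = d5 - d2*5 = 94/15
  d7 = d2 - d1 = 43/20
  d8 = d7*2 + d6/3 + d4 = 457/18
  d9 = 10 - d8*2 - d1 = -1952/45
  d10 = d8/4 = 457/72
Walk from origin (0, 0):
  seg 1: left by d1 = 13/5 → (-13/5, 0)
  seg 2: up by d8 = 457/18 → (-13/5, 457/18)
  seg 3: down by d9 = -1952/45 → (-13/5, 2063/30)
  seg 4: down by d10 = 457/72 → (-13/5, 22471/360)
  seg 5: right by d10 = 457/72 → (1349/360, 22471/360)
  seg 6: down by d8 = 457/18 → (1349/360, 13331/360)
  seg 7: left by d4 = 19 → (-5491/360, 13331/360)
  seg 8: up by d7 = 43/20 → (-5491/360, 2821/72)
  seg 9: right by d10 = 457/72 → (-1603/180, 2821/72)
  seg 10: right by d2 = 19/4 → (-187/45, 2821/72)

d5 = 1801/60
d6 = 94/15
d7 = 43/20
d8 = 457/18
d9 = -1952/45
d10 = 457/72
endpoint = (-187/45, 2821/72)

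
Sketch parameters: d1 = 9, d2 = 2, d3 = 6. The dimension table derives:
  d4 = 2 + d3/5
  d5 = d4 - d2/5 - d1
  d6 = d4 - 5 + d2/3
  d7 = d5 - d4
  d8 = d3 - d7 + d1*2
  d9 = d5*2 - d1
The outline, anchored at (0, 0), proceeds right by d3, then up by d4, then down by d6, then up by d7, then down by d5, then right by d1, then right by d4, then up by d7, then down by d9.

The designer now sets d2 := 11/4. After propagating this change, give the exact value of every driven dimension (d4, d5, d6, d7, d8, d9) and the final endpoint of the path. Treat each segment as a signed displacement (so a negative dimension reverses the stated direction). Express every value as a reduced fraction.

d4 = 16/5
d5 = -127/20
d6 = -53/60
d7 = -191/20
d8 = 671/20
d9 = -217/10
endpoint = (91/5, 391/30)

Apply edit: d2 := 11/4
  d4 = 2 + d3/5 = 16/5
  d5 = d4 - d2/5 - d1 = -127/20
  d6 = d4 - 5 + d2/3 = -53/60
  d7 = d5 - d4 = -191/20
  d8 = d3 - d7 + d1*2 = 671/20
  d9 = d5*2 - d1 = -217/10
Walk from origin (0, 0):
  seg 1: right by d3 = 6 → (6, 0)
  seg 2: up by d4 = 16/5 → (6, 16/5)
  seg 3: down by d6 = -53/60 → (6, 49/12)
  seg 4: up by d7 = -191/20 → (6, -82/15)
  seg 5: down by d5 = -127/20 → (6, 53/60)
  seg 6: right by d1 = 9 → (15, 53/60)
  seg 7: right by d4 = 16/5 → (91/5, 53/60)
  seg 8: up by d7 = -191/20 → (91/5, -26/3)
  seg 9: down by d9 = -217/10 → (91/5, 391/30)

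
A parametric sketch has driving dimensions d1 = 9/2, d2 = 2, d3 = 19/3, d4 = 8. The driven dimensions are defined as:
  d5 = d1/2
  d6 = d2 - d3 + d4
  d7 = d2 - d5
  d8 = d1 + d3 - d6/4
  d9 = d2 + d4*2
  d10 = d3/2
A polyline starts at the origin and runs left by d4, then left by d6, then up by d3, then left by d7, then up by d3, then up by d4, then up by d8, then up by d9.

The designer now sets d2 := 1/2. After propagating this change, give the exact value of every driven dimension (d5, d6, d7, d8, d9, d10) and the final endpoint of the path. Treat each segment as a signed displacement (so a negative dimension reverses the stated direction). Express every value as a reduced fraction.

Apply edit: d2 := 1/2
  d5 = d1/2 = 9/4
  d6 = d2 - d3 + d4 = 13/6
  d7 = d2 - d5 = -7/4
  d8 = d1 + d3 - d6/4 = 247/24
  d9 = d2 + d4*2 = 33/2
  d10 = d3/2 = 19/6
Walk from origin (0, 0):
  seg 1: left by d4 = 8 → (-8, 0)
  seg 2: left by d6 = 13/6 → (-61/6, 0)
  seg 3: up by d3 = 19/3 → (-61/6, 19/3)
  seg 4: left by d7 = -7/4 → (-101/12, 19/3)
  seg 5: up by d3 = 19/3 → (-101/12, 38/3)
  seg 6: up by d4 = 8 → (-101/12, 62/3)
  seg 7: up by d8 = 247/24 → (-101/12, 743/24)
  seg 8: up by d9 = 33/2 → (-101/12, 1139/24)

d5 = 9/4
d6 = 13/6
d7 = -7/4
d8 = 247/24
d9 = 33/2
d10 = 19/6
endpoint = (-101/12, 1139/24)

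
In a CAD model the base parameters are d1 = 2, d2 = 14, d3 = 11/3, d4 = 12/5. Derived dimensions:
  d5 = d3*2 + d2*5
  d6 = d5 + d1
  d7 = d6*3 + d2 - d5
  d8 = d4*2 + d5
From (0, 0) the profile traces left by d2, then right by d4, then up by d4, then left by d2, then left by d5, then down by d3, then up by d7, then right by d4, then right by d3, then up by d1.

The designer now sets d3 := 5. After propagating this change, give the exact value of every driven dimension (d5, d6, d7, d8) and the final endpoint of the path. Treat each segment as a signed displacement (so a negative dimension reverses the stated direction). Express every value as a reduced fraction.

Apply edit: d3 := 5
  d5 = d3*2 + d2*5 = 80
  d6 = d5 + d1 = 82
  d7 = d6*3 + d2 - d5 = 180
  d8 = d4*2 + d5 = 424/5
Walk from origin (0, 0):
  seg 1: left by d2 = 14 → (-14, 0)
  seg 2: right by d4 = 12/5 → (-58/5, 0)
  seg 3: up by d4 = 12/5 → (-58/5, 12/5)
  seg 4: left by d2 = 14 → (-128/5, 12/5)
  seg 5: left by d5 = 80 → (-528/5, 12/5)
  seg 6: down by d3 = 5 → (-528/5, -13/5)
  seg 7: up by d7 = 180 → (-528/5, 887/5)
  seg 8: right by d4 = 12/5 → (-516/5, 887/5)
  seg 9: right by d3 = 5 → (-491/5, 887/5)
  seg 10: up by d1 = 2 → (-491/5, 897/5)

d5 = 80
d6 = 82
d7 = 180
d8 = 424/5
endpoint = (-491/5, 897/5)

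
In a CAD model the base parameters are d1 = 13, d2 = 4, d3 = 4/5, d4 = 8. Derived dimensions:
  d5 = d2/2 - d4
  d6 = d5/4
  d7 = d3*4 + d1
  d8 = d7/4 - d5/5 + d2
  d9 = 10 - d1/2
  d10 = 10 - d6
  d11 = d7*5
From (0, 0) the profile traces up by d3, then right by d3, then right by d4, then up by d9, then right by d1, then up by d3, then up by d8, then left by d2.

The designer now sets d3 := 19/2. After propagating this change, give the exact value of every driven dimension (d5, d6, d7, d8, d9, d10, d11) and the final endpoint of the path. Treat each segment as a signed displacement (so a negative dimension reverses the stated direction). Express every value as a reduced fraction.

d5 = -6
d6 = -3/2
d7 = 51
d8 = 359/20
d9 = 7/2
d10 = 23/2
d11 = 255
endpoint = (53/2, 809/20)

Apply edit: d3 := 19/2
  d5 = d2/2 - d4 = -6
  d6 = d5/4 = -3/2
  d7 = d3*4 + d1 = 51
  d8 = d7/4 - d5/5 + d2 = 359/20
  d9 = 10 - d1/2 = 7/2
  d10 = 10 - d6 = 23/2
  d11 = d7*5 = 255
Walk from origin (0, 0):
  seg 1: up by d3 = 19/2 → (0, 19/2)
  seg 2: right by d3 = 19/2 → (19/2, 19/2)
  seg 3: right by d4 = 8 → (35/2, 19/2)
  seg 4: up by d9 = 7/2 → (35/2, 13)
  seg 5: right by d1 = 13 → (61/2, 13)
  seg 6: up by d3 = 19/2 → (61/2, 45/2)
  seg 7: up by d8 = 359/20 → (61/2, 809/20)
  seg 8: left by d2 = 4 → (53/2, 809/20)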